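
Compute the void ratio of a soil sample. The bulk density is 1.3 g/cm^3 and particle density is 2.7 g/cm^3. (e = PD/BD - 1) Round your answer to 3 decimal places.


Step 1: e = PD / BD - 1
Step 2: e = 2.7 / 1.3 - 1
Step 3: e = 2.07692 - 1
Step 4: e = 1.077

1.077


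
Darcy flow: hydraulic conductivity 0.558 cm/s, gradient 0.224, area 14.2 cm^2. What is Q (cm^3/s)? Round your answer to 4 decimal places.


Step 1: Apply Darcy's law: Q = K * i * A
Step 2: Q = 0.558 * 0.224 * 14.2
Step 3: Q = 1.7749 cm^3/s

1.7749


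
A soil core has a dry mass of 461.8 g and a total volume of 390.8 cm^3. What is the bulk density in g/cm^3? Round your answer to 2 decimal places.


Step 1: Identify the formula: BD = dry mass / volume
Step 2: Substitute values: BD = 461.8 / 390.8
Step 3: BD = 1.18 g/cm^3

1.18


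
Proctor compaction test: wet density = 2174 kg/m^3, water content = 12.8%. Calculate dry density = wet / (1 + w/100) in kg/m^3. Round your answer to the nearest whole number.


Step 1: Dry density = wet density / (1 + w/100)
Step 2: Dry density = 2174 / (1 + 12.8/100)
Step 3: Dry density = 2174 / 1.128
Step 4: Dry density = 1927 kg/m^3

1927


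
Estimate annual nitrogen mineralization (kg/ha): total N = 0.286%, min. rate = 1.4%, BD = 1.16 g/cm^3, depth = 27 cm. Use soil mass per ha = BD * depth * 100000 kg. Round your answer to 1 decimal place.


Step 1: Soil mass per ha = BD * depth * 100000 = 1.16 * 27 * 100000 = 3132000 kg
Step 2: Total N pool = soil mass * N%/100 = 3132000 * 0.286/100 = 8957.52 kg/ha
Step 3: N mineralized = N pool * rate%/100 = 8957.52 * 1.4/100 = 125.4 kg/ha/yr

125.4


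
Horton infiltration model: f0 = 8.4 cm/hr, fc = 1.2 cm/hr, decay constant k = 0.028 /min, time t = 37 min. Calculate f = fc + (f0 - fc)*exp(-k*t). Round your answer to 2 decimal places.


Step 1: f = fc + (f0 - fc) * exp(-k * t)
Step 2: exp(-0.028 * 37) = 0.354871
Step 3: f = 1.2 + (8.4 - 1.2) * 0.354871
Step 4: f = 1.2 + 7.2 * 0.354871
Step 5: f = 3.76 cm/hr

3.76


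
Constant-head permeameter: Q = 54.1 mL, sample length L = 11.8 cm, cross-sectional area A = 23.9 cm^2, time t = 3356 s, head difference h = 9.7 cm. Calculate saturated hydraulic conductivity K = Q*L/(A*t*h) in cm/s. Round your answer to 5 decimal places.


Step 1: K = Q * L / (A * t * h)
Step 2: Numerator = 54.1 * 11.8 = 638.38
Step 3: Denominator = 23.9 * 3356 * 9.7 = 778021.48
Step 4: K = 638.38 / 778021.48 = 0.00082 cm/s

0.00082


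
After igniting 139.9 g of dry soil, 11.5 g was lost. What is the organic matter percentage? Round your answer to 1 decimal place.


Step 1: OM% = 100 * LOI / sample mass
Step 2: OM = 100 * 11.5 / 139.9
Step 3: OM = 8.2%

8.2


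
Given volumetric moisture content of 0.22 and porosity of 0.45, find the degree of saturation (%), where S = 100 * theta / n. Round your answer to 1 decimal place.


Step 1: S = 100 * theta_v / n
Step 2: S = 100 * 0.22 / 0.45
Step 3: S = 48.9%

48.9


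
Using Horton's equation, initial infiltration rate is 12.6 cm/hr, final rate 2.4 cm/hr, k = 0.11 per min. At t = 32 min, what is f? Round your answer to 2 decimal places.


Step 1: f = fc + (f0 - fc) * exp(-k * t)
Step 2: exp(-0.11 * 32) = 0.029599
Step 3: f = 2.4 + (12.6 - 2.4) * 0.029599
Step 4: f = 2.4 + 10.2 * 0.029599
Step 5: f = 2.7 cm/hr

2.7


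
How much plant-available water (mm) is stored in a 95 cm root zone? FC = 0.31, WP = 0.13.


Step 1: Available water = (FC - WP) * depth * 10
Step 2: AW = (0.31 - 0.13) * 95 * 10
Step 3: AW = 0.18 * 95 * 10
Step 4: AW = 171.0 mm

171.0


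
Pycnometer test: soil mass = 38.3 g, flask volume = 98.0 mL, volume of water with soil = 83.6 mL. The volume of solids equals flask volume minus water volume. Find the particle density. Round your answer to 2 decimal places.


Step 1: Volume of solids = flask volume - water volume with soil
Step 2: V_solids = 98.0 - 83.6 = 14.4 mL
Step 3: Particle density = mass / V_solids = 38.3 / 14.4 = 2.66 g/cm^3

2.66


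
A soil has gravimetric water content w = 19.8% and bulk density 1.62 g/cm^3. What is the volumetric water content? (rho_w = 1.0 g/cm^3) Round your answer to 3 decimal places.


Step 1: theta = (w / 100) * BD / rho_w
Step 2: theta = (19.8 / 100) * 1.62 / 1.0
Step 3: theta = 0.198 * 1.62
Step 4: theta = 0.321

0.321


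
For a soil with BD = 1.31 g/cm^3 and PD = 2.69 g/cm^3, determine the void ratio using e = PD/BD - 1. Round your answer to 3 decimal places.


Step 1: e = PD / BD - 1
Step 2: e = 2.69 / 1.31 - 1
Step 3: e = 2.05344 - 1
Step 4: e = 1.053

1.053


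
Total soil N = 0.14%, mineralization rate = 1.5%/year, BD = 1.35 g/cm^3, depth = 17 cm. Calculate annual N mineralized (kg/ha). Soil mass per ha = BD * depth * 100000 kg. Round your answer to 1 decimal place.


Step 1: Soil mass per ha = BD * depth * 100000 = 1.35 * 17 * 100000 = 2295000 kg
Step 2: Total N pool = soil mass * N%/100 = 2295000 * 0.14/100 = 3213.0 kg/ha
Step 3: N mineralized = N pool * rate%/100 = 3213.0 * 1.5/100 = 48.2 kg/ha/yr

48.2


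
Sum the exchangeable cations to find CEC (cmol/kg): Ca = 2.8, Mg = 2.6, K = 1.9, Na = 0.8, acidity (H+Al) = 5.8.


Step 1: CEC = Ca + Mg + K + Na + (H+Al)
Step 2: CEC = 2.8 + 2.6 + 1.9 + 0.8 + 5.8
Step 3: CEC = 13.9 cmol/kg

13.9


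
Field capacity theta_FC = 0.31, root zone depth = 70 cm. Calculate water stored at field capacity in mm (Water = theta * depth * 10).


Step 1: Water (mm) = theta_FC * depth (cm) * 10
Step 2: Water = 0.31 * 70 * 10
Step 3: Water = 217.0 mm

217.0


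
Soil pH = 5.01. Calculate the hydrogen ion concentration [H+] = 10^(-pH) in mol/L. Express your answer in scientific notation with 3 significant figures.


Step 1: [H+] = 10^(-pH)
Step 2: [H+] = 10^(-5.01)
Step 3: [H+] = 9.77e-06 mol/L

9.77e-06


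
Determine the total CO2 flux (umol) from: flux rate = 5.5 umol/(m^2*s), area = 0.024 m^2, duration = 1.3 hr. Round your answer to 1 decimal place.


Step 1: Convert time to seconds: 1.3 hr * 3600 = 4680.0 s
Step 2: Total = flux * area * time_s
Step 3: Total = 5.5 * 0.024 * 4680.0
Step 4: Total = 617.8 umol

617.8


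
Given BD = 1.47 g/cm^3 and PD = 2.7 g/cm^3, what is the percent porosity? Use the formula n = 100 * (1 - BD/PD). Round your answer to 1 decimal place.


Step 1: Formula: n = 100 * (1 - BD / PD)
Step 2: n = 100 * (1 - 1.47 / 2.7)
Step 3: n = 100 * (1 - 0.54444)
Step 4: n = 45.6%

45.6


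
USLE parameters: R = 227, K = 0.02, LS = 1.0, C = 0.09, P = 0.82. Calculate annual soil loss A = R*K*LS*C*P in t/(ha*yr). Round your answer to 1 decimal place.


Step 1: A = R * K * LS * C * P
Step 2: R * K = 227 * 0.02 = 4.54
Step 3: (R*K) * LS = 4.54 * 1.0 = 4.54
Step 4: * C * P = 4.54 * 0.09 * 0.82 = 0.3
Step 5: A = 0.3 t/(ha*yr)

0.3


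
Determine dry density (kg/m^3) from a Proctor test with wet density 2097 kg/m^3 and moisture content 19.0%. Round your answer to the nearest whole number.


Step 1: Dry density = wet density / (1 + w/100)
Step 2: Dry density = 2097 / (1 + 19.0/100)
Step 3: Dry density = 2097 / 1.19
Step 4: Dry density = 1762 kg/m^3

1762


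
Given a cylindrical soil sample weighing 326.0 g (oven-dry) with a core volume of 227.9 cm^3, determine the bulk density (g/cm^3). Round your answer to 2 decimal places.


Step 1: Identify the formula: BD = dry mass / volume
Step 2: Substitute values: BD = 326.0 / 227.9
Step 3: BD = 1.43 g/cm^3

1.43


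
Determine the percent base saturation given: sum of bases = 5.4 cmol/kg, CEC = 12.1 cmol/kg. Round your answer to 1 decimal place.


Step 1: BS = 100 * (sum of bases) / CEC
Step 2: BS = 100 * 5.4 / 12.1
Step 3: BS = 44.6%

44.6


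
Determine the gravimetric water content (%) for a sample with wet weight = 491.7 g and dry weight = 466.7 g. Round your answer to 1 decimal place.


Step 1: Water mass = wet - dry = 491.7 - 466.7 = 25.0 g
Step 2: w = 100 * water mass / dry mass
Step 3: w = 100 * 25.0 / 466.7 = 5.4%

5.4


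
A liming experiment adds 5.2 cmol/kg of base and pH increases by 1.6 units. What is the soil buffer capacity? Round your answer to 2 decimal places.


Step 1: BC = change in base / change in pH
Step 2: BC = 5.2 / 1.6
Step 3: BC = 3.25 cmol/(kg*pH unit)

3.25


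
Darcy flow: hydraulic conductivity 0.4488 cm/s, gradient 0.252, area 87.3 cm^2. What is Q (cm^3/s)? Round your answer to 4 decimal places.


Step 1: Apply Darcy's law: Q = K * i * A
Step 2: Q = 0.4488 * 0.252 * 87.3
Step 3: Q = 9.8734 cm^3/s

9.8734


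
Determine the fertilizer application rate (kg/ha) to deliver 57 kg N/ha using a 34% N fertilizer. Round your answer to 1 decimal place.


Step 1: Fertilizer rate = target N / (N content / 100)
Step 2: Rate = 57 / (34 / 100)
Step 3: Rate = 57 / 0.34
Step 4: Rate = 167.6 kg/ha

167.6


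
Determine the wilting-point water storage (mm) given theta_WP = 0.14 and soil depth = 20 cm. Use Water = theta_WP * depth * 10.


Step 1: Water (mm) = theta_WP * depth * 10
Step 2: Water = 0.14 * 20 * 10
Step 3: Water = 28.0 mm

28.0


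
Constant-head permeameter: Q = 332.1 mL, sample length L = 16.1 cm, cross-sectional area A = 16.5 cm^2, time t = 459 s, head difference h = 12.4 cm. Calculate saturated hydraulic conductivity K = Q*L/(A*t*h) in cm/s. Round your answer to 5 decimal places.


Step 1: K = Q * L / (A * t * h)
Step 2: Numerator = 332.1 * 16.1 = 5346.81
Step 3: Denominator = 16.5 * 459 * 12.4 = 93911.4
Step 4: K = 5346.81 / 93911.4 = 0.05693 cm/s

0.05693


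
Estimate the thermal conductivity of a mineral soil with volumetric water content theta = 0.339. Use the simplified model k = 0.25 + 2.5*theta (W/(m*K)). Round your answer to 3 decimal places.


Step 1: k = 0.25 + 2.5 * theta
Step 2: k = 0.25 + 2.5 * 0.339
Step 3: k = 0.25 + 0.848
Step 4: k = 1.098 W/(m*K)

1.098


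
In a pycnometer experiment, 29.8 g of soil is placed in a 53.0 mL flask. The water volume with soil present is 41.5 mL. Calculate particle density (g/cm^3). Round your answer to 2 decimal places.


Step 1: Volume of solids = flask volume - water volume with soil
Step 2: V_solids = 53.0 - 41.5 = 11.5 mL
Step 3: Particle density = mass / V_solids = 29.8 / 11.5 = 2.59 g/cm^3

2.59


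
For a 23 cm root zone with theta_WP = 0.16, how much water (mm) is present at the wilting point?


Step 1: Water (mm) = theta_WP * depth * 10
Step 2: Water = 0.16 * 23 * 10
Step 3: Water = 36.8 mm

36.8


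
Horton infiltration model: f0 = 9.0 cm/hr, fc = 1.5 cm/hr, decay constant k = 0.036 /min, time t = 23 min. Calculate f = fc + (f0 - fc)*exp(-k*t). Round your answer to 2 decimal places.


Step 1: f = fc + (f0 - fc) * exp(-k * t)
Step 2: exp(-0.036 * 23) = 0.436922
Step 3: f = 1.5 + (9.0 - 1.5) * 0.436922
Step 4: f = 1.5 + 7.5 * 0.436922
Step 5: f = 4.78 cm/hr

4.78


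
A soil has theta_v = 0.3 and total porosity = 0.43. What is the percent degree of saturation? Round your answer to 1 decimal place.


Step 1: S = 100 * theta_v / n
Step 2: S = 100 * 0.3 / 0.43
Step 3: S = 69.8%

69.8


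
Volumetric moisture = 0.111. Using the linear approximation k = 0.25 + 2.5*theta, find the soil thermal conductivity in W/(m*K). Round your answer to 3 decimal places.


Step 1: k = 0.25 + 2.5 * theta
Step 2: k = 0.25 + 2.5 * 0.111
Step 3: k = 0.25 + 0.278
Step 4: k = 0.528 W/(m*K)

0.528


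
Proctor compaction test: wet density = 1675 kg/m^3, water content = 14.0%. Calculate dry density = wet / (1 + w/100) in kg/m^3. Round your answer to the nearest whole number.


Step 1: Dry density = wet density / (1 + w/100)
Step 2: Dry density = 1675 / (1 + 14.0/100)
Step 3: Dry density = 1675 / 1.14
Step 4: Dry density = 1469 kg/m^3

1469


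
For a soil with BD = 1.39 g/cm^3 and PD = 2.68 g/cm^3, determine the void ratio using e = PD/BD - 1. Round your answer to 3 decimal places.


Step 1: e = PD / BD - 1
Step 2: e = 2.68 / 1.39 - 1
Step 3: e = 1.92806 - 1
Step 4: e = 0.928

0.928


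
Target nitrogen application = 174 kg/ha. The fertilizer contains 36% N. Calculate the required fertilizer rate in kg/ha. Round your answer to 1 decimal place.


Step 1: Fertilizer rate = target N / (N content / 100)
Step 2: Rate = 174 / (36 / 100)
Step 3: Rate = 174 / 0.36
Step 4: Rate = 483.3 kg/ha

483.3


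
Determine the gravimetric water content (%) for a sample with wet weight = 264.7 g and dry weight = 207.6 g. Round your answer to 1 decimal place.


Step 1: Water mass = wet - dry = 264.7 - 207.6 = 57.1 g
Step 2: w = 100 * water mass / dry mass
Step 3: w = 100 * 57.1 / 207.6 = 27.5%

27.5


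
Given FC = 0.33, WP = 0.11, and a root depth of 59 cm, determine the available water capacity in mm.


Step 1: Available water = (FC - WP) * depth * 10
Step 2: AW = (0.33 - 0.11) * 59 * 10
Step 3: AW = 0.22 * 59 * 10
Step 4: AW = 129.8 mm

129.8


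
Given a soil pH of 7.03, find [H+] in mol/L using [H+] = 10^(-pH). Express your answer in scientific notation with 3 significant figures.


Step 1: [H+] = 10^(-pH)
Step 2: [H+] = 10^(-7.03)
Step 3: [H+] = 9.33e-08 mol/L

9.33e-08


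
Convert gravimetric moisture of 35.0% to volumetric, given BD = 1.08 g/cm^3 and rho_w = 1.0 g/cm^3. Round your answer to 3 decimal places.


Step 1: theta = (w / 100) * BD / rho_w
Step 2: theta = (35.0 / 100) * 1.08 / 1.0
Step 3: theta = 0.35 * 1.08
Step 4: theta = 0.378

0.378


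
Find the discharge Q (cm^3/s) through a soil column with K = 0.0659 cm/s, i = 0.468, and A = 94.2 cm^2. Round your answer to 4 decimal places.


Step 1: Apply Darcy's law: Q = K * i * A
Step 2: Q = 0.0659 * 0.468 * 94.2
Step 3: Q = 2.9052 cm^3/s

2.9052


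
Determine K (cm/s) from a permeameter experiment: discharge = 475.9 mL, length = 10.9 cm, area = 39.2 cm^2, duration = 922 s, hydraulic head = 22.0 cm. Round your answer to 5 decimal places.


Step 1: K = Q * L / (A * t * h)
Step 2: Numerator = 475.9 * 10.9 = 5187.31
Step 3: Denominator = 39.2 * 922 * 22.0 = 795132.8
Step 4: K = 5187.31 / 795132.8 = 0.00652 cm/s

0.00652


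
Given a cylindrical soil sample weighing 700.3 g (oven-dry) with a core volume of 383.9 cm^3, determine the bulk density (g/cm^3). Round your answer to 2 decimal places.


Step 1: Identify the formula: BD = dry mass / volume
Step 2: Substitute values: BD = 700.3 / 383.9
Step 3: BD = 1.82 g/cm^3

1.82


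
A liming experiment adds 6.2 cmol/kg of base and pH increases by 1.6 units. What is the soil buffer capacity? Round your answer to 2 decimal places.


Step 1: BC = change in base / change in pH
Step 2: BC = 6.2 / 1.6
Step 3: BC = 3.88 cmol/(kg*pH unit)

3.88


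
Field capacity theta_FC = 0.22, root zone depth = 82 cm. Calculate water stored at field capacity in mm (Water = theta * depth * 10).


Step 1: Water (mm) = theta_FC * depth (cm) * 10
Step 2: Water = 0.22 * 82 * 10
Step 3: Water = 180.4 mm

180.4


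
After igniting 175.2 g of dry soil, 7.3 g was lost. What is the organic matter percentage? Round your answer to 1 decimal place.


Step 1: OM% = 100 * LOI / sample mass
Step 2: OM = 100 * 7.3 / 175.2
Step 3: OM = 4.2%

4.2


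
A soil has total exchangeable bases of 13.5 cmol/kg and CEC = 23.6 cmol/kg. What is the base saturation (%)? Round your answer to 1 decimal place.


Step 1: BS = 100 * (sum of bases) / CEC
Step 2: BS = 100 * 13.5 / 23.6
Step 3: BS = 57.2%

57.2


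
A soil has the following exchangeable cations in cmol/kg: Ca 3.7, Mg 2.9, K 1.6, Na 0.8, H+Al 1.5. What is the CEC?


Step 1: CEC = Ca + Mg + K + Na + (H+Al)
Step 2: CEC = 3.7 + 2.9 + 1.6 + 0.8 + 1.5
Step 3: CEC = 10.5 cmol/kg

10.5


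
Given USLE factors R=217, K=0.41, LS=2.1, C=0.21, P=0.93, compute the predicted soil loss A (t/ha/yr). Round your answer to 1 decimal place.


Step 1: A = R * K * LS * C * P
Step 2: R * K = 217 * 0.41 = 88.97
Step 3: (R*K) * LS = 88.97 * 2.1 = 186.837
Step 4: * C * P = 186.837 * 0.21 * 0.93 = 36.5
Step 5: A = 36.5 t/(ha*yr)

36.5


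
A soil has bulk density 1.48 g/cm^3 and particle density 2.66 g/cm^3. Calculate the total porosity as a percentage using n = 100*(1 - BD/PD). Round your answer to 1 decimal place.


Step 1: Formula: n = 100 * (1 - BD / PD)
Step 2: n = 100 * (1 - 1.48 / 2.66)
Step 3: n = 100 * (1 - 0.55639)
Step 4: n = 44.4%

44.4


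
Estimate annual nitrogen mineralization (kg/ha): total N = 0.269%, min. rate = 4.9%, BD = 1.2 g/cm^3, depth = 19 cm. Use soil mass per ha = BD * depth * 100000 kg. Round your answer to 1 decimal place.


Step 1: Soil mass per ha = BD * depth * 100000 = 1.2 * 19 * 100000 = 2280000 kg
Step 2: Total N pool = soil mass * N%/100 = 2280000 * 0.269/100 = 6133.2 kg/ha
Step 3: N mineralized = N pool * rate%/100 = 6133.2 * 4.9/100 = 300.5 kg/ha/yr

300.5


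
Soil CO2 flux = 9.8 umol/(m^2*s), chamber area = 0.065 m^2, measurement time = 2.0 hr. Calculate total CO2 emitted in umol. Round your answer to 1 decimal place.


Step 1: Convert time to seconds: 2.0 hr * 3600 = 7200.0 s
Step 2: Total = flux * area * time_s
Step 3: Total = 9.8 * 0.065 * 7200.0
Step 4: Total = 4586.4 umol

4586.4


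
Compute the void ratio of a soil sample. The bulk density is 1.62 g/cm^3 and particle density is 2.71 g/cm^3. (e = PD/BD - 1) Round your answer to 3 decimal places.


Step 1: e = PD / BD - 1
Step 2: e = 2.71 / 1.62 - 1
Step 3: e = 1.67284 - 1
Step 4: e = 0.673

0.673


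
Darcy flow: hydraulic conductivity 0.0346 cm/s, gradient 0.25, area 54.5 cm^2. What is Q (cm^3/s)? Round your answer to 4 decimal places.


Step 1: Apply Darcy's law: Q = K * i * A
Step 2: Q = 0.0346 * 0.25 * 54.5
Step 3: Q = 0.4714 cm^3/s

0.4714


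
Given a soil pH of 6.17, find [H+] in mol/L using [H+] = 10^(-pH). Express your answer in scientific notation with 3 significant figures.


Step 1: [H+] = 10^(-pH)
Step 2: [H+] = 10^(-6.17)
Step 3: [H+] = 6.76e-07 mol/L

6.76e-07


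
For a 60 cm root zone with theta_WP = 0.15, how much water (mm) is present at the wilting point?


Step 1: Water (mm) = theta_WP * depth * 10
Step 2: Water = 0.15 * 60 * 10
Step 3: Water = 90.0 mm

90.0


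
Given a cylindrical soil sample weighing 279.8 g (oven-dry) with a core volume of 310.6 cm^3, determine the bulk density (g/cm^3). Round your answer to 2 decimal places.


Step 1: Identify the formula: BD = dry mass / volume
Step 2: Substitute values: BD = 279.8 / 310.6
Step 3: BD = 0.9 g/cm^3

0.9


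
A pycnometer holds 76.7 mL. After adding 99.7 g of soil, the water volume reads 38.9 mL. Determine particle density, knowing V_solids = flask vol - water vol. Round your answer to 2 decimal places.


Step 1: Volume of solids = flask volume - water volume with soil
Step 2: V_solids = 76.7 - 38.9 = 37.8 mL
Step 3: Particle density = mass / V_solids = 99.7 / 37.8 = 2.64 g/cm^3

2.64


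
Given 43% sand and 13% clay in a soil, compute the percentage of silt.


Step 1: sand + silt + clay = 100%
Step 2: silt = 100 - sand - clay
Step 3: silt = 100 - 43 - 13
Step 4: silt = 44%

44


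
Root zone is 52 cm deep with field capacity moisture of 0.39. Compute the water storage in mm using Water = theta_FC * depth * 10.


Step 1: Water (mm) = theta_FC * depth (cm) * 10
Step 2: Water = 0.39 * 52 * 10
Step 3: Water = 202.8 mm

202.8


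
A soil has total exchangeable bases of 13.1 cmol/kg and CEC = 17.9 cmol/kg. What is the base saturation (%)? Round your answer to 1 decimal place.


Step 1: BS = 100 * (sum of bases) / CEC
Step 2: BS = 100 * 13.1 / 17.9
Step 3: BS = 73.2%

73.2


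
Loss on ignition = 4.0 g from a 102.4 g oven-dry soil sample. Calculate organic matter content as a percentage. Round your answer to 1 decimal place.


Step 1: OM% = 100 * LOI / sample mass
Step 2: OM = 100 * 4.0 / 102.4
Step 3: OM = 3.9%

3.9


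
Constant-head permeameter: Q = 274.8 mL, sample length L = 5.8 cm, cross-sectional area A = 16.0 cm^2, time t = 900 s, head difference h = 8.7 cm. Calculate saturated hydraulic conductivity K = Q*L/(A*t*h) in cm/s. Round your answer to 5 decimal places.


Step 1: K = Q * L / (A * t * h)
Step 2: Numerator = 274.8 * 5.8 = 1593.84
Step 3: Denominator = 16.0 * 900 * 8.7 = 125280.0
Step 4: K = 1593.84 / 125280.0 = 0.01272 cm/s

0.01272


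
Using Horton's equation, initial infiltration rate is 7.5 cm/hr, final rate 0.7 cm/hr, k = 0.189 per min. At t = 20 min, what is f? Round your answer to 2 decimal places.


Step 1: f = fc + (f0 - fc) * exp(-k * t)
Step 2: exp(-0.189 * 20) = 0.022823
Step 3: f = 0.7 + (7.5 - 0.7) * 0.022823
Step 4: f = 0.7 + 6.8 * 0.022823
Step 5: f = 0.86 cm/hr

0.86


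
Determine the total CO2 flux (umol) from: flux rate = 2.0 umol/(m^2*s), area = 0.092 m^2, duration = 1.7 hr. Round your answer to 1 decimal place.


Step 1: Convert time to seconds: 1.7 hr * 3600 = 6120.0 s
Step 2: Total = flux * area * time_s
Step 3: Total = 2.0 * 0.092 * 6120.0
Step 4: Total = 1126.1 umol

1126.1


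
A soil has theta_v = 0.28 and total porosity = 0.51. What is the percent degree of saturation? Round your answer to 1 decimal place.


Step 1: S = 100 * theta_v / n
Step 2: S = 100 * 0.28 / 0.51
Step 3: S = 54.9%

54.9


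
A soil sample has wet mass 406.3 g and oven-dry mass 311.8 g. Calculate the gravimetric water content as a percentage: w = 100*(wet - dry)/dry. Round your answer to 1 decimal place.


Step 1: Water mass = wet - dry = 406.3 - 311.8 = 94.5 g
Step 2: w = 100 * water mass / dry mass
Step 3: w = 100 * 94.5 / 311.8 = 30.3%

30.3


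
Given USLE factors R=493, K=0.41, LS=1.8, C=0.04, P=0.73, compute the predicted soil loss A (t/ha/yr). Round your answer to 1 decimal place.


Step 1: A = R * K * LS * C * P
Step 2: R * K = 493 * 0.41 = 202.13
Step 3: (R*K) * LS = 202.13 * 1.8 = 363.834
Step 4: * C * P = 363.834 * 0.04 * 0.73 = 10.6
Step 5: A = 10.6 t/(ha*yr)

10.6


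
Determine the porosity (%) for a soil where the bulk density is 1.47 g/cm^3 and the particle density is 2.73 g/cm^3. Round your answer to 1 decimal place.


Step 1: Formula: n = 100 * (1 - BD / PD)
Step 2: n = 100 * (1 - 1.47 / 2.73)
Step 3: n = 100 * (1 - 0.53846)
Step 4: n = 46.2%

46.2


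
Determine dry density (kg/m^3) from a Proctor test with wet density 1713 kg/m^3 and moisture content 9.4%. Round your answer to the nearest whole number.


Step 1: Dry density = wet density / (1 + w/100)
Step 2: Dry density = 1713 / (1 + 9.4/100)
Step 3: Dry density = 1713 / 1.094
Step 4: Dry density = 1566 kg/m^3

1566


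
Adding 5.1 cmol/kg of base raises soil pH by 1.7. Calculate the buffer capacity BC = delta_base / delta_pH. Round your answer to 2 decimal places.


Step 1: BC = change in base / change in pH
Step 2: BC = 5.1 / 1.7
Step 3: BC = 3.0 cmol/(kg*pH unit)

3.0


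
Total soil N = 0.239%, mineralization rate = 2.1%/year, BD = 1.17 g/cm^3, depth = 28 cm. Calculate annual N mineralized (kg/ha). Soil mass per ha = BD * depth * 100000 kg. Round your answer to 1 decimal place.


Step 1: Soil mass per ha = BD * depth * 100000 = 1.17 * 28 * 100000 = 3276000 kg
Step 2: Total N pool = soil mass * N%/100 = 3276000 * 0.239/100 = 7829.64 kg/ha
Step 3: N mineralized = N pool * rate%/100 = 7829.64 * 2.1/100 = 164.4 kg/ha/yr

164.4


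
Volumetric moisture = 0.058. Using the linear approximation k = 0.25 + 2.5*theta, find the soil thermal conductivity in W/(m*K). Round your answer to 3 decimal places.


Step 1: k = 0.25 + 2.5 * theta
Step 2: k = 0.25 + 2.5 * 0.058
Step 3: k = 0.25 + 0.145
Step 4: k = 0.395 W/(m*K)

0.395


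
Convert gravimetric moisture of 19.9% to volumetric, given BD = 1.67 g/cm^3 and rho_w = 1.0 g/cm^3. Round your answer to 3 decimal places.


Step 1: theta = (w / 100) * BD / rho_w
Step 2: theta = (19.9 / 100) * 1.67 / 1.0
Step 3: theta = 0.199 * 1.67
Step 4: theta = 0.332

0.332


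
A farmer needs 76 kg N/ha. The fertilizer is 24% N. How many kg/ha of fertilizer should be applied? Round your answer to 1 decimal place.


Step 1: Fertilizer rate = target N / (N content / 100)
Step 2: Rate = 76 / (24 / 100)
Step 3: Rate = 76 / 0.24
Step 4: Rate = 316.7 kg/ha

316.7


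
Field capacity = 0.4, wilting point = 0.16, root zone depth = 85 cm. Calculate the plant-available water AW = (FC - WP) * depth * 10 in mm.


Step 1: Available water = (FC - WP) * depth * 10
Step 2: AW = (0.4 - 0.16) * 85 * 10
Step 3: AW = 0.24 * 85 * 10
Step 4: AW = 204.0 mm

204.0


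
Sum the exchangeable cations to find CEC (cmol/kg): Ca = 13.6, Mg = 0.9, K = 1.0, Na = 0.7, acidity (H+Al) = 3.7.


Step 1: CEC = Ca + Mg + K + Na + (H+Al)
Step 2: CEC = 13.6 + 0.9 + 1.0 + 0.7 + 3.7
Step 3: CEC = 19.9 cmol/kg

19.9


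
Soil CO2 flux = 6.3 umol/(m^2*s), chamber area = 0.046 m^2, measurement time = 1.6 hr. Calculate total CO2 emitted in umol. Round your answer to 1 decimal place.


Step 1: Convert time to seconds: 1.6 hr * 3600 = 5760.0 s
Step 2: Total = flux * area * time_s
Step 3: Total = 6.3 * 0.046 * 5760.0
Step 4: Total = 1669.2 umol

1669.2


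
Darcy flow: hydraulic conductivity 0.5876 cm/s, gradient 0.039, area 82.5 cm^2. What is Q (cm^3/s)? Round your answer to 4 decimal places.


Step 1: Apply Darcy's law: Q = K * i * A
Step 2: Q = 0.5876 * 0.039 * 82.5
Step 3: Q = 1.8906 cm^3/s

1.8906


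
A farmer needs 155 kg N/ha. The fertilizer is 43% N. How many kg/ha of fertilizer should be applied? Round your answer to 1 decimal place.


Step 1: Fertilizer rate = target N / (N content / 100)
Step 2: Rate = 155 / (43 / 100)
Step 3: Rate = 155 / 0.43
Step 4: Rate = 360.5 kg/ha

360.5


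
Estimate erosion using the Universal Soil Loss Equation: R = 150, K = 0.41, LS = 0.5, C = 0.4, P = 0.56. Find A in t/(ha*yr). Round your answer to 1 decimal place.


Step 1: A = R * K * LS * C * P
Step 2: R * K = 150 * 0.41 = 61.5
Step 3: (R*K) * LS = 61.5 * 0.5 = 30.75
Step 4: * C * P = 30.75 * 0.4 * 0.56 = 6.9
Step 5: A = 6.9 t/(ha*yr)

6.9


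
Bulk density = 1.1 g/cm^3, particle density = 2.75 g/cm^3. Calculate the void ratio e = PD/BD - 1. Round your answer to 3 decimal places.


Step 1: e = PD / BD - 1
Step 2: e = 2.75 / 1.1 - 1
Step 3: e = 2.5 - 1
Step 4: e = 1.5

1.5


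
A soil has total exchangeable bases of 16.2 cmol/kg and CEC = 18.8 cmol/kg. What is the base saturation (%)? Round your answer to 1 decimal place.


Step 1: BS = 100 * (sum of bases) / CEC
Step 2: BS = 100 * 16.2 / 18.8
Step 3: BS = 86.2%

86.2


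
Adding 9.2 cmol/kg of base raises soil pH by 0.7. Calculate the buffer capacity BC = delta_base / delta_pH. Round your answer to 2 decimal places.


Step 1: BC = change in base / change in pH
Step 2: BC = 9.2 / 0.7
Step 3: BC = 13.14 cmol/(kg*pH unit)

13.14


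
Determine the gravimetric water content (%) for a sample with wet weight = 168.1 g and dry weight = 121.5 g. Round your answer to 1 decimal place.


Step 1: Water mass = wet - dry = 168.1 - 121.5 = 46.6 g
Step 2: w = 100 * water mass / dry mass
Step 3: w = 100 * 46.6 / 121.5 = 38.4%

38.4


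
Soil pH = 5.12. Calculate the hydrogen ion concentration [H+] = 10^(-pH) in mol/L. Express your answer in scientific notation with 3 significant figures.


Step 1: [H+] = 10^(-pH)
Step 2: [H+] = 10^(-5.12)
Step 3: [H+] = 7.59e-06 mol/L

7.59e-06


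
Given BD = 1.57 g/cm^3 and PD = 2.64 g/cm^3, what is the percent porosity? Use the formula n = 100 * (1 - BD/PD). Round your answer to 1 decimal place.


Step 1: Formula: n = 100 * (1 - BD / PD)
Step 2: n = 100 * (1 - 1.57 / 2.64)
Step 3: n = 100 * (1 - 0.5947)
Step 4: n = 40.5%

40.5


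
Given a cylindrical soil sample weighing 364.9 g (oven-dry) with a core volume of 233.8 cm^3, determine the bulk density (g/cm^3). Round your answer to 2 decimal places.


Step 1: Identify the formula: BD = dry mass / volume
Step 2: Substitute values: BD = 364.9 / 233.8
Step 3: BD = 1.56 g/cm^3

1.56


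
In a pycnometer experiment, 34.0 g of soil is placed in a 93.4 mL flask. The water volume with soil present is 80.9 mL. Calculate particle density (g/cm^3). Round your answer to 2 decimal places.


Step 1: Volume of solids = flask volume - water volume with soil
Step 2: V_solids = 93.4 - 80.9 = 12.5 mL
Step 3: Particle density = mass / V_solids = 34.0 / 12.5 = 2.72 g/cm^3

2.72


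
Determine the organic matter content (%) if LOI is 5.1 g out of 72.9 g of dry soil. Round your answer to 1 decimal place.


Step 1: OM% = 100 * LOI / sample mass
Step 2: OM = 100 * 5.1 / 72.9
Step 3: OM = 7.0%

7.0


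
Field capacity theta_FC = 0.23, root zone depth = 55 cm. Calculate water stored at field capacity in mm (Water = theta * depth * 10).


Step 1: Water (mm) = theta_FC * depth (cm) * 10
Step 2: Water = 0.23 * 55 * 10
Step 3: Water = 126.5 mm

126.5


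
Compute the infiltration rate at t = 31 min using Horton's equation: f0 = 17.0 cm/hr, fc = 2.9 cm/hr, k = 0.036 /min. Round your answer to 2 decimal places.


Step 1: f = fc + (f0 - fc) * exp(-k * t)
Step 2: exp(-0.036 * 31) = 0.327588
Step 3: f = 2.9 + (17.0 - 2.9) * 0.327588
Step 4: f = 2.9 + 14.1 * 0.327588
Step 5: f = 7.52 cm/hr

7.52


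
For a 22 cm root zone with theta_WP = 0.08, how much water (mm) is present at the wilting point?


Step 1: Water (mm) = theta_WP * depth * 10
Step 2: Water = 0.08 * 22 * 10
Step 3: Water = 17.6 mm

17.6


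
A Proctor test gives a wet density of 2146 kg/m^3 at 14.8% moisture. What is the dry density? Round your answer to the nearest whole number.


Step 1: Dry density = wet density / (1 + w/100)
Step 2: Dry density = 2146 / (1 + 14.8/100)
Step 3: Dry density = 2146 / 1.148
Step 4: Dry density = 1869 kg/m^3

1869


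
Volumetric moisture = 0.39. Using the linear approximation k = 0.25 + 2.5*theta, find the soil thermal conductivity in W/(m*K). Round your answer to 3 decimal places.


Step 1: k = 0.25 + 2.5 * theta
Step 2: k = 0.25 + 2.5 * 0.39
Step 3: k = 0.25 + 0.975
Step 4: k = 1.225 W/(m*K)

1.225


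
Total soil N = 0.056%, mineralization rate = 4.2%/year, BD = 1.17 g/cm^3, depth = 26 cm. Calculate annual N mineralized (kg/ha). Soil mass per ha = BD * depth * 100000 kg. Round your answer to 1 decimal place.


Step 1: Soil mass per ha = BD * depth * 100000 = 1.17 * 26 * 100000 = 3042000 kg
Step 2: Total N pool = soil mass * N%/100 = 3042000 * 0.056/100 = 1703.52 kg/ha
Step 3: N mineralized = N pool * rate%/100 = 1703.52 * 4.2/100 = 71.5 kg/ha/yr

71.5


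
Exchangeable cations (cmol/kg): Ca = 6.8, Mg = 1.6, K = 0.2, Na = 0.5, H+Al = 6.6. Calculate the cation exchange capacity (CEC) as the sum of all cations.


Step 1: CEC = Ca + Mg + K + Na + (H+Al)
Step 2: CEC = 6.8 + 1.6 + 0.2 + 0.5 + 6.6
Step 3: CEC = 15.7 cmol/kg

15.7


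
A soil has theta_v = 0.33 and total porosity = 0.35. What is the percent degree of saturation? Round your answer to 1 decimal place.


Step 1: S = 100 * theta_v / n
Step 2: S = 100 * 0.33 / 0.35
Step 3: S = 94.3%

94.3


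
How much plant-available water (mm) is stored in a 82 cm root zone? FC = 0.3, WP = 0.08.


Step 1: Available water = (FC - WP) * depth * 10
Step 2: AW = (0.3 - 0.08) * 82 * 10
Step 3: AW = 0.22 * 82 * 10
Step 4: AW = 180.4 mm

180.4


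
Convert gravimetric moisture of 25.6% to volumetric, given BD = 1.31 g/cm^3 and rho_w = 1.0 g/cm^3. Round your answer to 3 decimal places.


Step 1: theta = (w / 100) * BD / rho_w
Step 2: theta = (25.6 / 100) * 1.31 / 1.0
Step 3: theta = 0.256 * 1.31
Step 4: theta = 0.335

0.335


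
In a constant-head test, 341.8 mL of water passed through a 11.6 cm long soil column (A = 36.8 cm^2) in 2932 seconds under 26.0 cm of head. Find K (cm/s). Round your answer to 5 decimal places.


Step 1: K = Q * L / (A * t * h)
Step 2: Numerator = 341.8 * 11.6 = 3964.88
Step 3: Denominator = 36.8 * 2932 * 26.0 = 2805337.6
Step 4: K = 3964.88 / 2805337.6 = 0.00141 cm/s

0.00141


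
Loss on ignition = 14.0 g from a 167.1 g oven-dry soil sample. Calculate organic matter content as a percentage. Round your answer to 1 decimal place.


Step 1: OM% = 100 * LOI / sample mass
Step 2: OM = 100 * 14.0 / 167.1
Step 3: OM = 8.4%

8.4


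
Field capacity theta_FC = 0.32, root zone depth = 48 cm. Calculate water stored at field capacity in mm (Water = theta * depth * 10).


Step 1: Water (mm) = theta_FC * depth (cm) * 10
Step 2: Water = 0.32 * 48 * 10
Step 3: Water = 153.6 mm

153.6


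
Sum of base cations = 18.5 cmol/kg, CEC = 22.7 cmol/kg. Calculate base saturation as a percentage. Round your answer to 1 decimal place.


Step 1: BS = 100 * (sum of bases) / CEC
Step 2: BS = 100 * 18.5 / 22.7
Step 3: BS = 81.5%

81.5


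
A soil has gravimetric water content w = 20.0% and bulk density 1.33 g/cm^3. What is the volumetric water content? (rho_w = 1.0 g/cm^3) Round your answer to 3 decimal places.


Step 1: theta = (w / 100) * BD / rho_w
Step 2: theta = (20.0 / 100) * 1.33 / 1.0
Step 3: theta = 0.2 * 1.33
Step 4: theta = 0.266

0.266


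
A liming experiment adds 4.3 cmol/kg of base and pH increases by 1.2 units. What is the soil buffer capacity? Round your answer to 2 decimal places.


Step 1: BC = change in base / change in pH
Step 2: BC = 4.3 / 1.2
Step 3: BC = 3.58 cmol/(kg*pH unit)

3.58


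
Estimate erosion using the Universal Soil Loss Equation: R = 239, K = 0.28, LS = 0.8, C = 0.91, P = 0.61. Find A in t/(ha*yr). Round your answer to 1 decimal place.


Step 1: A = R * K * LS * C * P
Step 2: R * K = 239 * 0.28 = 66.92
Step 3: (R*K) * LS = 66.92 * 0.8 = 53.536
Step 4: * C * P = 53.536 * 0.91 * 0.61 = 29.7
Step 5: A = 29.7 t/(ha*yr)

29.7


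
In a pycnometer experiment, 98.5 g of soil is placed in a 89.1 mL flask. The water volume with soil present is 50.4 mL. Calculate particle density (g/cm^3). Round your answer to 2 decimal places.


Step 1: Volume of solids = flask volume - water volume with soil
Step 2: V_solids = 89.1 - 50.4 = 38.7 mL
Step 3: Particle density = mass / V_solids = 98.5 / 38.7 = 2.55 g/cm^3

2.55


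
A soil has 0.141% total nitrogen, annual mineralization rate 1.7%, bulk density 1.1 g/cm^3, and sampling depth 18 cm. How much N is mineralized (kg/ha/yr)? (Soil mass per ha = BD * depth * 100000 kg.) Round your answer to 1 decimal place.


Step 1: Soil mass per ha = BD * depth * 100000 = 1.1 * 18 * 100000 = 1980000 kg
Step 2: Total N pool = soil mass * N%/100 = 1980000 * 0.141/100 = 2791.8 kg/ha
Step 3: N mineralized = N pool * rate%/100 = 2791.8 * 1.7/100 = 47.5 kg/ha/yr

47.5


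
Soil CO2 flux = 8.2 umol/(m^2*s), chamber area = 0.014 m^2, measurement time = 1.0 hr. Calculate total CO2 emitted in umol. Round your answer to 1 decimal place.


Step 1: Convert time to seconds: 1.0 hr * 3600 = 3600.0 s
Step 2: Total = flux * area * time_s
Step 3: Total = 8.2 * 0.014 * 3600.0
Step 4: Total = 413.3 umol

413.3


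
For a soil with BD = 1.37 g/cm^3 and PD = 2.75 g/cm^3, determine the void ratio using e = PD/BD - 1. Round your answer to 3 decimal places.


Step 1: e = PD / BD - 1
Step 2: e = 2.75 / 1.37 - 1
Step 3: e = 2.0073 - 1
Step 4: e = 1.007

1.007


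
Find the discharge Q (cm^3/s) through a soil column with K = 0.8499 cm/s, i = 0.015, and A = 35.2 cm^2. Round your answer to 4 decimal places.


Step 1: Apply Darcy's law: Q = K * i * A
Step 2: Q = 0.8499 * 0.015 * 35.2
Step 3: Q = 0.4487 cm^3/s

0.4487


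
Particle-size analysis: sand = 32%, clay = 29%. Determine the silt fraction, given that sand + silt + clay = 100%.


Step 1: sand + silt + clay = 100%
Step 2: silt = 100 - sand - clay
Step 3: silt = 100 - 32 - 29
Step 4: silt = 39%

39


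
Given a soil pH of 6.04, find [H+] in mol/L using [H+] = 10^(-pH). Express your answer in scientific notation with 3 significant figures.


Step 1: [H+] = 10^(-pH)
Step 2: [H+] = 10^(-6.04)
Step 3: [H+] = 9.12e-07 mol/L

9.12e-07


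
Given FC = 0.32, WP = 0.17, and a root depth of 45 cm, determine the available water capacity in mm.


Step 1: Available water = (FC - WP) * depth * 10
Step 2: AW = (0.32 - 0.17) * 45 * 10
Step 3: AW = 0.15 * 45 * 10
Step 4: AW = 67.5 mm

67.5


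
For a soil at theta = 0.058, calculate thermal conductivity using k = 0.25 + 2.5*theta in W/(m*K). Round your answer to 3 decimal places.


Step 1: k = 0.25 + 2.5 * theta
Step 2: k = 0.25 + 2.5 * 0.058
Step 3: k = 0.25 + 0.145
Step 4: k = 0.395 W/(m*K)

0.395


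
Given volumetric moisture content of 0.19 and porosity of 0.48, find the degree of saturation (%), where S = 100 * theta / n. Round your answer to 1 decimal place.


Step 1: S = 100 * theta_v / n
Step 2: S = 100 * 0.19 / 0.48
Step 3: S = 39.6%

39.6


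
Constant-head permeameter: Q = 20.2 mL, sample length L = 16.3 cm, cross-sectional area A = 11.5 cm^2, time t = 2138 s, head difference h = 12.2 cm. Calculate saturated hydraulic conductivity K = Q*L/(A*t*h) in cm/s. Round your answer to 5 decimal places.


Step 1: K = Q * L / (A * t * h)
Step 2: Numerator = 20.2 * 16.3 = 329.26
Step 3: Denominator = 11.5 * 2138 * 12.2 = 299961.4
Step 4: K = 329.26 / 299961.4 = 0.0011 cm/s

0.0011


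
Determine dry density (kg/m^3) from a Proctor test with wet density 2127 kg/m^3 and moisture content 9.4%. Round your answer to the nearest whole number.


Step 1: Dry density = wet density / (1 + w/100)
Step 2: Dry density = 2127 / (1 + 9.4/100)
Step 3: Dry density = 2127 / 1.094
Step 4: Dry density = 1944 kg/m^3

1944


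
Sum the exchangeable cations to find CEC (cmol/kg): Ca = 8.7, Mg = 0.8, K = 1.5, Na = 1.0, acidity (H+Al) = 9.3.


Step 1: CEC = Ca + Mg + K + Na + (H+Al)
Step 2: CEC = 8.7 + 0.8 + 1.5 + 1.0 + 9.3
Step 3: CEC = 21.3 cmol/kg

21.3


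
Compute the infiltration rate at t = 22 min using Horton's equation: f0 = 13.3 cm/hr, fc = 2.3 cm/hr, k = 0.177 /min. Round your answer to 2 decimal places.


Step 1: f = fc + (f0 - fc) * exp(-k * t)
Step 2: exp(-0.177 * 22) = 0.020364
Step 3: f = 2.3 + (13.3 - 2.3) * 0.020364
Step 4: f = 2.3 + 11.0 * 0.020364
Step 5: f = 2.52 cm/hr

2.52


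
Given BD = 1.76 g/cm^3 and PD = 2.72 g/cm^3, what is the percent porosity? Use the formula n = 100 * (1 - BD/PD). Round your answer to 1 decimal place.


Step 1: Formula: n = 100 * (1 - BD / PD)
Step 2: n = 100 * (1 - 1.76 / 2.72)
Step 3: n = 100 * (1 - 0.64706)
Step 4: n = 35.3%

35.3


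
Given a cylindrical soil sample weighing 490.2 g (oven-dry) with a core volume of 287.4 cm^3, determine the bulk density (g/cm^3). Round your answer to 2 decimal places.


Step 1: Identify the formula: BD = dry mass / volume
Step 2: Substitute values: BD = 490.2 / 287.4
Step 3: BD = 1.71 g/cm^3

1.71


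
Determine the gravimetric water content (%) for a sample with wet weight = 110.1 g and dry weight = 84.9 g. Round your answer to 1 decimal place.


Step 1: Water mass = wet - dry = 110.1 - 84.9 = 25.2 g
Step 2: w = 100 * water mass / dry mass
Step 3: w = 100 * 25.2 / 84.9 = 29.7%

29.7


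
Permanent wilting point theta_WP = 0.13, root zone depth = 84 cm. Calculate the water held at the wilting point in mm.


Step 1: Water (mm) = theta_WP * depth * 10
Step 2: Water = 0.13 * 84 * 10
Step 3: Water = 109.2 mm

109.2


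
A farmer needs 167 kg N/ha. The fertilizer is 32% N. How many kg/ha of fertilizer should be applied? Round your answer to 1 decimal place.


Step 1: Fertilizer rate = target N / (N content / 100)
Step 2: Rate = 167 / (32 / 100)
Step 3: Rate = 167 / 0.32
Step 4: Rate = 521.9 kg/ha

521.9


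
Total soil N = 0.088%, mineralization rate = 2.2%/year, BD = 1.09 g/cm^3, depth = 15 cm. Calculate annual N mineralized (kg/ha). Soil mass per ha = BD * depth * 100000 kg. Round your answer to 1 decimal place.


Step 1: Soil mass per ha = BD * depth * 100000 = 1.09 * 15 * 100000 = 1635000 kg
Step 2: Total N pool = soil mass * N%/100 = 1635000 * 0.088/100 = 1438.8 kg/ha
Step 3: N mineralized = N pool * rate%/100 = 1438.8 * 2.2/100 = 31.7 kg/ha/yr

31.7


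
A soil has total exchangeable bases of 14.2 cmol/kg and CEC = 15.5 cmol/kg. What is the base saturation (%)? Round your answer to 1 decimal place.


Step 1: BS = 100 * (sum of bases) / CEC
Step 2: BS = 100 * 14.2 / 15.5
Step 3: BS = 91.6%

91.6


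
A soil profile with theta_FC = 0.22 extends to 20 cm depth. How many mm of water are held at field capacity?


Step 1: Water (mm) = theta_FC * depth (cm) * 10
Step 2: Water = 0.22 * 20 * 10
Step 3: Water = 44.0 mm

44.0
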